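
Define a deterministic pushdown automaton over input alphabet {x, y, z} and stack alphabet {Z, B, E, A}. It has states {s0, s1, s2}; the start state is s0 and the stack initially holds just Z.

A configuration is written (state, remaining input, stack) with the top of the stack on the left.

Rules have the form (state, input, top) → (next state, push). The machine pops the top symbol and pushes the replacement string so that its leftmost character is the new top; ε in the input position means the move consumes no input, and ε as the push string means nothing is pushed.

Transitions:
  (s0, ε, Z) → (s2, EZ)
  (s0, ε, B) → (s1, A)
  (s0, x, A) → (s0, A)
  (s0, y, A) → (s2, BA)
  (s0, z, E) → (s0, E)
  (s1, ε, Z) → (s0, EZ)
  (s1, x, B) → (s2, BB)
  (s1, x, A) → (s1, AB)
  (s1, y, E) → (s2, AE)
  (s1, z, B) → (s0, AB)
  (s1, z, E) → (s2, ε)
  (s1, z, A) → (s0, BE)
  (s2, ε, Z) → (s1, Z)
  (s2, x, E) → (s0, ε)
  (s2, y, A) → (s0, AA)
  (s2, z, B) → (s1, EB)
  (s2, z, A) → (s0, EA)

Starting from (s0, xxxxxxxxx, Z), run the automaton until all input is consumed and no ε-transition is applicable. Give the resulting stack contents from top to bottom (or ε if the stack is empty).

(s0, xxxxxxxxx, Z)
  ε-move, top Z: go to s2, push EZ → (s2, xxxxxxxxx, EZ)
  read x, top E: go to s0, push ε → (s0, xxxxxxxx, Z)
  ε-move, top Z: go to s2, push EZ → (s2, xxxxxxxx, EZ)
  read x, top E: go to s0, push ε → (s0, xxxxxxx, Z)
  ε-move, top Z: go to s2, push EZ → (s2, xxxxxxx, EZ)
  read x, top E: go to s0, push ε → (s0, xxxxxx, Z)
  ε-move, top Z: go to s2, push EZ → (s2, xxxxxx, EZ)
  read x, top E: go to s0, push ε → (s0, xxxxx, Z)
  ε-move, top Z: go to s2, push EZ → (s2, xxxxx, EZ)
  read x, top E: go to s0, push ε → (s0, xxxx, Z)
  ε-move, top Z: go to s2, push EZ → (s2, xxxx, EZ)
  read x, top E: go to s0, push ε → (s0, xxx, Z)
  ε-move, top Z: go to s2, push EZ → (s2, xxx, EZ)
  read x, top E: go to s0, push ε → (s0, xx, Z)
  ε-move, top Z: go to s2, push EZ → (s2, xx, EZ)
  read x, top E: go to s0, push ε → (s0, x, Z)
  ε-move, top Z: go to s2, push EZ → (s2, x, EZ)
  read x, top E: go to s0, push ε → (s0, ε, Z)
  ε-move, top Z: go to s2, push EZ → (s2, ε, EZ)
All input consumed in state s2 with stack EZ.

EZ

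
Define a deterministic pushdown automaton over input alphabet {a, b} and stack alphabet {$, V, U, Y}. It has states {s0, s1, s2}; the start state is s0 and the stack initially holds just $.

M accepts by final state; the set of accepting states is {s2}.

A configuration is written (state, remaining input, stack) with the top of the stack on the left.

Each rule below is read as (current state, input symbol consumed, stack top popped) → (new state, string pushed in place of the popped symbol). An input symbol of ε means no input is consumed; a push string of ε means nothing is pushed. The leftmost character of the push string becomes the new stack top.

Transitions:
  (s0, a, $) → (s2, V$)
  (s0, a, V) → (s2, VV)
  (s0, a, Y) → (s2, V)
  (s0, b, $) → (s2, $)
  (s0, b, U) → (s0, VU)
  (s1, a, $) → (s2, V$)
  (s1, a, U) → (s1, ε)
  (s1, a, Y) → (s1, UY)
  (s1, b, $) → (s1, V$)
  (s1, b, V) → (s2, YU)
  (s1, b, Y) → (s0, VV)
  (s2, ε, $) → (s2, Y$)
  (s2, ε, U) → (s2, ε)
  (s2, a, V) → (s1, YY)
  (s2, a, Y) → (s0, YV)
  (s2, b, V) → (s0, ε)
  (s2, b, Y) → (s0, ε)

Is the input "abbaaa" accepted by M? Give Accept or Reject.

Reject

(s0, abbaaa, $)
  read a, top $: go to s2, push V$ → (s2, bbaaa, V$)
  read b, top V: go to s0, push ε → (s0, baaa, $)
  read b, top $: go to s2, push $ → (s2, aaa, $)
  ε-move, top $: go to s2, push Y$ → (s2, aaa, Y$)
  read a, top Y: go to s0, push YV → (s0, aa, YV$)
  read a, top Y: go to s2, push V → (s2, a, VV$)
  read a, top V: go to s1, push YY → (s1, ε, YYV$)
All input consumed; state s1 ∉ F and no further ε-move applies.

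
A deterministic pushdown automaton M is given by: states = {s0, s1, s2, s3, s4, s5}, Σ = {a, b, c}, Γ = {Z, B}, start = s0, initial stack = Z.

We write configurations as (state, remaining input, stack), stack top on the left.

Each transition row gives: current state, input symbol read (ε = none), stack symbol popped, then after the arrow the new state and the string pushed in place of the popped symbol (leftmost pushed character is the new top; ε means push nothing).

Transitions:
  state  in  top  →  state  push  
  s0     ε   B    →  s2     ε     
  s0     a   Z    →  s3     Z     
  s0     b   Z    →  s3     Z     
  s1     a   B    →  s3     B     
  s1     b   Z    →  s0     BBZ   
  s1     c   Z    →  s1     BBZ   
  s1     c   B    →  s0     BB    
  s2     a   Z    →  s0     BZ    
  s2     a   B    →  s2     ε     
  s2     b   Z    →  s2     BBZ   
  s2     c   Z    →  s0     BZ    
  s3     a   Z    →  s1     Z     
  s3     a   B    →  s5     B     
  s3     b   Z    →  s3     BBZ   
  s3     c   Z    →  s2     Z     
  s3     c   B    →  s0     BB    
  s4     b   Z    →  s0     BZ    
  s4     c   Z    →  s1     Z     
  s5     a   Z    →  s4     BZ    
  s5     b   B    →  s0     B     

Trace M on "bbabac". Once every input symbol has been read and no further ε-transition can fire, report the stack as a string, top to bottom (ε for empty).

(s0, bbabac, Z)
  read b, top Z: go to s3, push Z → (s3, babac, Z)
  read b, top Z: go to s3, push BBZ → (s3, abac, BBZ)
  read a, top B: go to s5, push B → (s5, bac, BBZ)
  read b, top B: go to s0, push B → (s0, ac, BBZ)
  ε-move, top B: go to s2, push ε → (s2, ac, BZ)
  read a, top B: go to s2, push ε → (s2, c, Z)
  read c, top Z: go to s0, push BZ → (s0, ε, BZ)
  ε-move, top B: go to s2, push ε → (s2, ε, Z)
All input consumed in state s2 with stack Z.

Z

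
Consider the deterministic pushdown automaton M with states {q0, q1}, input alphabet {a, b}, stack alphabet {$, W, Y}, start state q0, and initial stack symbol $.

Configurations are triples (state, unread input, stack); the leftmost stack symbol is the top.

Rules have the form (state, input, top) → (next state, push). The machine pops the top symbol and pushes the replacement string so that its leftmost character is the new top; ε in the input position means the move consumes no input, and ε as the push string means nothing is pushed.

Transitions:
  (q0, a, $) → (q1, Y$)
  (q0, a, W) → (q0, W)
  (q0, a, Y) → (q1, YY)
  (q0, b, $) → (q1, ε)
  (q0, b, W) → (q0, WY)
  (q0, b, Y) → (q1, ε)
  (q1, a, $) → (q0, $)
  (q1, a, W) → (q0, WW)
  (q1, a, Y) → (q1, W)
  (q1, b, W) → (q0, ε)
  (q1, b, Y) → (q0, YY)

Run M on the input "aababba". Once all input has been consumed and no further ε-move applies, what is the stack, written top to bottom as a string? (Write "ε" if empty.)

W$

(q0, aababba, $) ⊢ (q1, ababba, Y$) ⊢ (q1, babba, W$) ⊢ (q0, abba, $) ⊢ (q1, bba, Y$) ⊢ (q0, ba, YY$) ⊢ (q1, a, Y$) ⊢ (q1, ε, W$)
All input consumed in state q1 with stack W$.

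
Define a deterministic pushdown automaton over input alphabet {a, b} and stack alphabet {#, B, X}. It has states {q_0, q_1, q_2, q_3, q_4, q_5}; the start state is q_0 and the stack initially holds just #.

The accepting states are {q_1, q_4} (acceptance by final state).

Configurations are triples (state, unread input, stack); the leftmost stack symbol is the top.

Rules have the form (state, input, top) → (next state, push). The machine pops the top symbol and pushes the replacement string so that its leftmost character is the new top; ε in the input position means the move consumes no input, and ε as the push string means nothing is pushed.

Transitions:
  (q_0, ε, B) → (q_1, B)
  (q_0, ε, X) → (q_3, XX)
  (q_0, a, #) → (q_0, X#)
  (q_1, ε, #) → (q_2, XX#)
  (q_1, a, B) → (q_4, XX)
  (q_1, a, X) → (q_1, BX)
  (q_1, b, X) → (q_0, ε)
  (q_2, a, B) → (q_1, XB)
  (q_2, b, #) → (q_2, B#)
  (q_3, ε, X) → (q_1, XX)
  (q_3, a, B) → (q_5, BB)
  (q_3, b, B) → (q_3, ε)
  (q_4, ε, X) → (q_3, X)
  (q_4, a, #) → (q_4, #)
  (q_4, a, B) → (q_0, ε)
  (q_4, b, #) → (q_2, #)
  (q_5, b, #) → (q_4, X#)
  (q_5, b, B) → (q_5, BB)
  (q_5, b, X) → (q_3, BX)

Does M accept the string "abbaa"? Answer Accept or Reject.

(q_0, abbaa, #)
  read a, top #: go to q_0, push X# → (q_0, bbaa, X#)
  ε-move, top X: go to q_3, push XX → (q_3, bbaa, XX#)
  ε-move, top X: go to q_1, push XX → (q_1, bbaa, XXX#)
  read b, top X: go to q_0, push ε → (q_0, baa, XX#)
  ε-move, top X: go to q_3, push XX → (q_3, baa, XXX#)
  ε-move, top X: go to q_1, push XX → (q_1, baa, XXXX#)
  read b, top X: go to q_0, push ε → (q_0, aa, XXX#)
  ε-move, top X: go to q_3, push XX → (q_3, aa, XXXX#)
  ε-move, top X: go to q_1, push XX → (q_1, aa, XXXXX#)
  read a, top X: go to q_1, push BX → (q_1, a, BXXXXX#)
  read a, top B: go to q_4, push XX → (q_4, ε, XXXXXXX#)
All input consumed; state q_4 ∈ F.

Accept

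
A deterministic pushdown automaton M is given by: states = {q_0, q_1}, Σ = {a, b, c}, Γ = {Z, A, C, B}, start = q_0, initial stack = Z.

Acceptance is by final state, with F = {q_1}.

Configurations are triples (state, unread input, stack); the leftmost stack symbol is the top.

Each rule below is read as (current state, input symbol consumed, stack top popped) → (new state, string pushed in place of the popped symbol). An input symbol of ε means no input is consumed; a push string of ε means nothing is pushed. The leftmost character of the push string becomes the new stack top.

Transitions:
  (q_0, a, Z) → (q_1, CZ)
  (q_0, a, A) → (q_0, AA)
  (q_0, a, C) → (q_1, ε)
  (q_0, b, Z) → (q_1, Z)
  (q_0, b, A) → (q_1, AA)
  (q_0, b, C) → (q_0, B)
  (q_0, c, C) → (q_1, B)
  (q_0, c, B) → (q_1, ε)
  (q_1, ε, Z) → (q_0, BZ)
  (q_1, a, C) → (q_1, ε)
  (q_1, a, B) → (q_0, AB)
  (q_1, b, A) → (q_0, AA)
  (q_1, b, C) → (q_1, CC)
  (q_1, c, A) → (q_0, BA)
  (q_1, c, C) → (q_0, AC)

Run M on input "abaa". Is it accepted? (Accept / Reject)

(q_0, abaa, Z)
  read a, top Z: go to q_1, push CZ → (q_1, baa, CZ)
  read b, top C: go to q_1, push CC → (q_1, aa, CCZ)
  read a, top C: go to q_1, push ε → (q_1, a, CZ)
  read a, top C: go to q_1, push ε → (q_1, ε, Z)
All input consumed; state q_1 ∈ F.

Accept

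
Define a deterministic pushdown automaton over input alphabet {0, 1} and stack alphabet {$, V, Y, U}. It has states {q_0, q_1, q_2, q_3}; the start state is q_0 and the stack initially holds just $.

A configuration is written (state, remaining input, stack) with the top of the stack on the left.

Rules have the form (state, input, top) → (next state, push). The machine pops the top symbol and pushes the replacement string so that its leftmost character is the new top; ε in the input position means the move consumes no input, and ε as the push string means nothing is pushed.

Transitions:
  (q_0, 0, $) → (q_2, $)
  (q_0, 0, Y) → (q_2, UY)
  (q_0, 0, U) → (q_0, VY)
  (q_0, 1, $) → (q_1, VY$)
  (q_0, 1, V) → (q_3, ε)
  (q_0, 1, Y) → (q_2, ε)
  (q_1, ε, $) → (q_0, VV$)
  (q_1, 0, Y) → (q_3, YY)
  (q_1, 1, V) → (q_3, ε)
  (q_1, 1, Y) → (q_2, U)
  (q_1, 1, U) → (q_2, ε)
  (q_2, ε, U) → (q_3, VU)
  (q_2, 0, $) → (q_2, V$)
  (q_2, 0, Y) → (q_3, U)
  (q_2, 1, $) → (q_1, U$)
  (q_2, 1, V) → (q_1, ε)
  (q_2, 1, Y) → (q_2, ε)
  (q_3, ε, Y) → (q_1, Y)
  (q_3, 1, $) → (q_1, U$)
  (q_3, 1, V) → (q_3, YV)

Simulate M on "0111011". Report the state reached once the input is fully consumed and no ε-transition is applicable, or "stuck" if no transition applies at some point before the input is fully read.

stuck

(q_0, 0111011, $)
  read 0, top $: go to q_2, push $ → (q_2, 111011, $)
  read 1, top $: go to q_1, push U$ → (q_1, 11011, U$)
  read 1, top U: go to q_2, push ε → (q_2, 1011, $)
  read 1, top $: go to q_1, push U$ → (q_1, 011, U$)
No transition for (q_1, 0, top U); M blocks with input 011 remaining.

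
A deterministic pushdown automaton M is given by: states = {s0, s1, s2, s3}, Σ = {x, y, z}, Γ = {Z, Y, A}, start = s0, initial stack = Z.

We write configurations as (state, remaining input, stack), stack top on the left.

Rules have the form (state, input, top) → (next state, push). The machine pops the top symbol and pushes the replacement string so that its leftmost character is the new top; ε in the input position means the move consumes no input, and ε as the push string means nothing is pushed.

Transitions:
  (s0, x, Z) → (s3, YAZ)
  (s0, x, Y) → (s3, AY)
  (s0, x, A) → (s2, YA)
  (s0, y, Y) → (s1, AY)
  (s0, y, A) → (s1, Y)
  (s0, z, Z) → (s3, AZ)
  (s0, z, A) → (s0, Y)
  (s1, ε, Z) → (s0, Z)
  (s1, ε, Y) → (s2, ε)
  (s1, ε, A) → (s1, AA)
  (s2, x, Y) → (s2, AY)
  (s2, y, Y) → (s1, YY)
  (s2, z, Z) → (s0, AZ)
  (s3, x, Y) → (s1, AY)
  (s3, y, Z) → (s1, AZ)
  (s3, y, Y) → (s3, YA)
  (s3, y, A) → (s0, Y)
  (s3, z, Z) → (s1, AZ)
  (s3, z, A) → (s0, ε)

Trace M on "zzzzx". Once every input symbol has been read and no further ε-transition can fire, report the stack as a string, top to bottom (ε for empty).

(s0, zzzzx, Z) ⊢ (s3, zzzx, AZ) ⊢ (s0, zzx, Z) ⊢ (s3, zx, AZ) ⊢ (s0, x, Z) ⊢ (s3, ε, YAZ)
All input consumed in state s3 with stack YAZ.

YAZ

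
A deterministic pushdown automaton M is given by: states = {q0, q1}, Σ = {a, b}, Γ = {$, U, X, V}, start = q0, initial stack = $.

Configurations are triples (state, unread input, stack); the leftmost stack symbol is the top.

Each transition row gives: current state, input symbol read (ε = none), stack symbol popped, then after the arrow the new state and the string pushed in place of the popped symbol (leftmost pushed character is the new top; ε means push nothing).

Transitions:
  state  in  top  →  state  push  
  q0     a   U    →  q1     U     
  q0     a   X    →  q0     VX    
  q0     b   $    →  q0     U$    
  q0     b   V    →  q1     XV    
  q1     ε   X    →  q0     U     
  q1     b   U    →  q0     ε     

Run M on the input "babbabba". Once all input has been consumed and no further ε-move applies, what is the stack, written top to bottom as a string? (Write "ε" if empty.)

(q0, babbabba, $)
  read b, top $: go to q0, push U$ → (q0, abbabba, U$)
  read a, top U: go to q1, push U → (q1, bbabba, U$)
  read b, top U: go to q0, push ε → (q0, babba, $)
  read b, top $: go to q0, push U$ → (q0, abba, U$)
  read a, top U: go to q1, push U → (q1, bba, U$)
  read b, top U: go to q0, push ε → (q0, ba, $)
  read b, top $: go to q0, push U$ → (q0, a, U$)
  read a, top U: go to q1, push U → (q1, ε, U$)
All input consumed in state q1 with stack U$.

U$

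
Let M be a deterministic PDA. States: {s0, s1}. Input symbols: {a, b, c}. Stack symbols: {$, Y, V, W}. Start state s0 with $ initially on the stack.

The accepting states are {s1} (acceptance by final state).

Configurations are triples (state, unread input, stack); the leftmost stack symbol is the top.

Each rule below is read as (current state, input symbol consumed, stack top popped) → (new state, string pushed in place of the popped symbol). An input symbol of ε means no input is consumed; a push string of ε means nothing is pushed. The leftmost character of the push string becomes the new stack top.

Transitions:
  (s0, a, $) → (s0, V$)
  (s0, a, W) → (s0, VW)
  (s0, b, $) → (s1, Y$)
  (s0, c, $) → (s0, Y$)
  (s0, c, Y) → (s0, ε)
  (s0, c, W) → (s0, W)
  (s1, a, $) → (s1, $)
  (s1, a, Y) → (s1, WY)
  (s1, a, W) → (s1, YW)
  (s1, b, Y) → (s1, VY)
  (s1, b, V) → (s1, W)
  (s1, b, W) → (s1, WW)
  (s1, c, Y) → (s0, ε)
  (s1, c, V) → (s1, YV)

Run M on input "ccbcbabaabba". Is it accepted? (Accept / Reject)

(s0, ccbcbabaabba, $)
  read c, top $: go to s0, push Y$ → (s0, cbcbabaabba, Y$)
  read c, top Y: go to s0, push ε → (s0, bcbabaabba, $)
  read b, top $: go to s1, push Y$ → (s1, cbabaabba, Y$)
  read c, top Y: go to s0, push ε → (s0, babaabba, $)
  read b, top $: go to s1, push Y$ → (s1, abaabba, Y$)
  read a, top Y: go to s1, push WY → (s1, baabba, WY$)
  read b, top W: go to s1, push WW → (s1, aabba, WWY$)
  read a, top W: go to s1, push YW → (s1, abba, YWWY$)
  read a, top Y: go to s1, push WY → (s1, bba, WYWWY$)
  read b, top W: go to s1, push WW → (s1, ba, WWYWWY$)
  read b, top W: go to s1, push WW → (s1, a, WWWYWWY$)
  read a, top W: go to s1, push YW → (s1, ε, YWWWYWWY$)
All input consumed; state s1 ∈ F.

Accept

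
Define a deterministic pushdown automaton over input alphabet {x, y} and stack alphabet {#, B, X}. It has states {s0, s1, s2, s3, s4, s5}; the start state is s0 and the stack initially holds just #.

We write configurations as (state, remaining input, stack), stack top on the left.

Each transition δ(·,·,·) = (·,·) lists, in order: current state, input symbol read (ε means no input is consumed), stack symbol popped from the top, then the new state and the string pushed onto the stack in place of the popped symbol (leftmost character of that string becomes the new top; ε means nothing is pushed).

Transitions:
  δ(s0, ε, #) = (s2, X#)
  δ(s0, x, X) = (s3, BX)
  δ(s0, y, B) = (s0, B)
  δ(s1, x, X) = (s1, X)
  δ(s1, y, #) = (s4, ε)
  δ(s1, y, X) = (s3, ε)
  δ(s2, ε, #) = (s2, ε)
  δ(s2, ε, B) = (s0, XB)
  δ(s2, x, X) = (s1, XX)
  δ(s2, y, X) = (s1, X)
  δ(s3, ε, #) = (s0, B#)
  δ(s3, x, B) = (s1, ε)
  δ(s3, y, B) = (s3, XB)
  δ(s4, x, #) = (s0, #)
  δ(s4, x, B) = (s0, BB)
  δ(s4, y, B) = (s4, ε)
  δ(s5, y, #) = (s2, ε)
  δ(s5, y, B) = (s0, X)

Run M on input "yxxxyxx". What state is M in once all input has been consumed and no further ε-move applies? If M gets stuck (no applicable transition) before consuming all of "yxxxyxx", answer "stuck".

(s0, yxxxyxx, #)
  ε-move, top #: go to s2, push X# → (s2, yxxxyxx, X#)
  read y, top X: go to s1, push X → (s1, xxxyxx, X#)
  read x, top X: go to s1, push X → (s1, xxyxx, X#)
  read x, top X: go to s1, push X → (s1, xyxx, X#)
  read x, top X: go to s1, push X → (s1, yxx, X#)
  read y, top X: go to s3, push ε → (s3, xx, #)
  ε-move, top #: go to s0, push B# → (s0, xx, B#)
No transition for (s0, x, top B); M blocks with input xx remaining.

stuck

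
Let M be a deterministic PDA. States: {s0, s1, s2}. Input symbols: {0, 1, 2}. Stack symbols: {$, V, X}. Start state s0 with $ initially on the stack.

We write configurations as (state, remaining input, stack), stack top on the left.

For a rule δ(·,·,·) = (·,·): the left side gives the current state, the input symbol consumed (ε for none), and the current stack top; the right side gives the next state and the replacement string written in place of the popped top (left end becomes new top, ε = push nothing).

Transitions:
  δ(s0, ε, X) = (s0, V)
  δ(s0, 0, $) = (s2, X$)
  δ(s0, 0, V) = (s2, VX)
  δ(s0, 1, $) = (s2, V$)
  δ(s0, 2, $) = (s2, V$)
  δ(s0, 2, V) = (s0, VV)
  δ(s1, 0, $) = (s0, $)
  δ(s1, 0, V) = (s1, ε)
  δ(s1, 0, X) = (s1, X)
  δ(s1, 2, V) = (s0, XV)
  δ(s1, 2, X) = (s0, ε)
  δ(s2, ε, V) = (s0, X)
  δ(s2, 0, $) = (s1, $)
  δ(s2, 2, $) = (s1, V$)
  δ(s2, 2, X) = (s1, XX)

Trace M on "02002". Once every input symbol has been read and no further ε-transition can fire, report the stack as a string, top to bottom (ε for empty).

(s0, 02002, $) ⊢ (s2, 2002, X$) ⊢ (s1, 002, XX$) ⊢ (s1, 02, XX$) ⊢ (s1, 2, XX$) ⊢ (s0, ε, X$) ⊢ (s0, ε, V$)
All input consumed in state s0 with stack V$.

V$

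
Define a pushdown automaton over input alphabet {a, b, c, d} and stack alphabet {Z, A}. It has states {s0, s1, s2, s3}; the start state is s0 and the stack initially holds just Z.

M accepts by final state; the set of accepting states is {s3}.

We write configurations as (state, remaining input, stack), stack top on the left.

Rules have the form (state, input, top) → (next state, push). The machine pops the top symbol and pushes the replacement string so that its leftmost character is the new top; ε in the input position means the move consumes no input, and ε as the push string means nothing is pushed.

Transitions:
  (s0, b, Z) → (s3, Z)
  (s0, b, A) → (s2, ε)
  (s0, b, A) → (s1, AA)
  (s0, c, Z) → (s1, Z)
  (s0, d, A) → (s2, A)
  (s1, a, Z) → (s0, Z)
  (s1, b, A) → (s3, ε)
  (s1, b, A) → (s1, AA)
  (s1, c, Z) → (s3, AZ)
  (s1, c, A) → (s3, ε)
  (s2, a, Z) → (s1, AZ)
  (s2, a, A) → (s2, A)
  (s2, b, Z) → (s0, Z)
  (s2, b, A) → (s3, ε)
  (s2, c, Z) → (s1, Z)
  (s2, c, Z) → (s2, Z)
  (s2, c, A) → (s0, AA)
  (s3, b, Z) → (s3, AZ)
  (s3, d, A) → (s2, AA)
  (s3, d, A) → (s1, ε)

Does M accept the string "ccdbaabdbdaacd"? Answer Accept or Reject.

No computation consumes all input and reaches a final state.

Reject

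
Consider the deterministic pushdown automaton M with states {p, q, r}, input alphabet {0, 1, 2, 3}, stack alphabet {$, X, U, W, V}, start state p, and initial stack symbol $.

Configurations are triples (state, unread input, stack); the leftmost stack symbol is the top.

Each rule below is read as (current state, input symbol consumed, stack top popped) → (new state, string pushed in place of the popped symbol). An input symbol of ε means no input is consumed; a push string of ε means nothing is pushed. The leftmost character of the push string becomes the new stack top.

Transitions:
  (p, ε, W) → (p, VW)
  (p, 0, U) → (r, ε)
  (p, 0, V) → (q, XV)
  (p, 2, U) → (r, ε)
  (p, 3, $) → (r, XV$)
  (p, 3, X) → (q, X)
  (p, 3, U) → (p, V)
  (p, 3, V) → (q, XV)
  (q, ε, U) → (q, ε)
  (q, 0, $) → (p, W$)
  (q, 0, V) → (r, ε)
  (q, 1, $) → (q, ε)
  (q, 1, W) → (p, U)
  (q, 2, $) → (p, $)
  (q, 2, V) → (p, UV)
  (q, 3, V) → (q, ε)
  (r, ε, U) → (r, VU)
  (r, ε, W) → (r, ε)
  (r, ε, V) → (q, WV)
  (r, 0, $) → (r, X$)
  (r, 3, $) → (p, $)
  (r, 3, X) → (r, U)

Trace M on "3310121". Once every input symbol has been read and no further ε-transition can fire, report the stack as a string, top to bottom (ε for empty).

UVUV$

(p, 3310121, $) ⊢ (r, 310121, XV$) ⊢ (r, 10121, UV$) ⊢ (r, 10121, VUV$) ⊢ (q, 10121, WVUV$) ⊢ (p, 0121, UVUV$) ⊢ (r, 121, VUV$) ⊢ (q, 121, WVUV$) ⊢ (p, 21, UVUV$) ⊢ (r, 1, VUV$) ⊢ (q, 1, WVUV$) ⊢ (p, ε, UVUV$)
All input consumed in state p with stack UVUV$.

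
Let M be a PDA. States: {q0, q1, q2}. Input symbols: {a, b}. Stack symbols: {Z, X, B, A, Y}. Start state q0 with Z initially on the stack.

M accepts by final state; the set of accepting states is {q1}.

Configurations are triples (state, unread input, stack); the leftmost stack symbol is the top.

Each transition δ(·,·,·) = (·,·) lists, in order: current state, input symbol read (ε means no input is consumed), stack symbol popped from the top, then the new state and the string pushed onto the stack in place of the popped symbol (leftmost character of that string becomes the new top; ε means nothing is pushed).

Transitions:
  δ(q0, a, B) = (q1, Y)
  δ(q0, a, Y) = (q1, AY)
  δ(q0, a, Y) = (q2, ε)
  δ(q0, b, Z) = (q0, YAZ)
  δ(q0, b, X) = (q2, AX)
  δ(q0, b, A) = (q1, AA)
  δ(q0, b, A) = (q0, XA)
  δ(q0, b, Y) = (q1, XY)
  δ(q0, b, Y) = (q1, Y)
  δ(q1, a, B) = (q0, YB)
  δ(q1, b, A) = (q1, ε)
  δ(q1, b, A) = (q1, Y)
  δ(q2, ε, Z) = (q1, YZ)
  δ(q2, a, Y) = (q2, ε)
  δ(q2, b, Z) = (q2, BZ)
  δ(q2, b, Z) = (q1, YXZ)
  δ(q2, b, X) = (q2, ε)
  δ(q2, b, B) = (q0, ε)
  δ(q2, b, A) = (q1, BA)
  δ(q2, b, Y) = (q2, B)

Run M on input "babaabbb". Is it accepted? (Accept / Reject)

Accept

One accepting computation: (q0, babaabbb, Z) ⊢ (q0, abaabbb, YAZ) ⊢ (q2, baabbb, AZ) ⊢ (q1, aabbb, BAZ) ⊢ (q0, abbb, YBAZ) ⊢ (q2, bbb, BAZ) ⊢ (q0, bb, AZ) ⊢ (q1, b, AAZ) ⊢ (q1, ε, AZ)
All input consumed and state q1 ∈ F.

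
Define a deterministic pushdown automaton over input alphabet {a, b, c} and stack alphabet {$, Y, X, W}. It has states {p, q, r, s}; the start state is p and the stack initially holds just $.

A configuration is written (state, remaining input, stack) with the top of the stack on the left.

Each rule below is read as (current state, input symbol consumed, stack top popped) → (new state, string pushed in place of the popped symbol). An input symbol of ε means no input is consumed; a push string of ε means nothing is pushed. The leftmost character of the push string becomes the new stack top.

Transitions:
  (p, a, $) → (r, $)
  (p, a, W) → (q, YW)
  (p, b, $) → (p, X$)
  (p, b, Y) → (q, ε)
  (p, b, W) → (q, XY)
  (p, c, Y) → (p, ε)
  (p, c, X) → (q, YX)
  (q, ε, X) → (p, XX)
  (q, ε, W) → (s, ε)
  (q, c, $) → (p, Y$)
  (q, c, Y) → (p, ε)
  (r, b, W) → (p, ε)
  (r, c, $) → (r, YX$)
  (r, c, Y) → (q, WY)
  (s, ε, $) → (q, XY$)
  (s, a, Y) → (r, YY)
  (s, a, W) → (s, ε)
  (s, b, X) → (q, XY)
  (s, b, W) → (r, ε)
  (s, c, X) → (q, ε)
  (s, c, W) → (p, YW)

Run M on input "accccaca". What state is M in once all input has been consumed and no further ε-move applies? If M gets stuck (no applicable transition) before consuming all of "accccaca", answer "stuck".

(p, accccaca, $)
  read a, top $: go to r, push $ → (r, ccccaca, $)
  read c, top $: go to r, push YX$ → (r, cccaca, YX$)
  read c, top Y: go to q, push WY → (q, ccaca, WYX$)
  ε-move, top W: go to s, push ε → (s, ccaca, YX$)
No transition for (s, c, top Y); M blocks with input ccaca remaining.

stuck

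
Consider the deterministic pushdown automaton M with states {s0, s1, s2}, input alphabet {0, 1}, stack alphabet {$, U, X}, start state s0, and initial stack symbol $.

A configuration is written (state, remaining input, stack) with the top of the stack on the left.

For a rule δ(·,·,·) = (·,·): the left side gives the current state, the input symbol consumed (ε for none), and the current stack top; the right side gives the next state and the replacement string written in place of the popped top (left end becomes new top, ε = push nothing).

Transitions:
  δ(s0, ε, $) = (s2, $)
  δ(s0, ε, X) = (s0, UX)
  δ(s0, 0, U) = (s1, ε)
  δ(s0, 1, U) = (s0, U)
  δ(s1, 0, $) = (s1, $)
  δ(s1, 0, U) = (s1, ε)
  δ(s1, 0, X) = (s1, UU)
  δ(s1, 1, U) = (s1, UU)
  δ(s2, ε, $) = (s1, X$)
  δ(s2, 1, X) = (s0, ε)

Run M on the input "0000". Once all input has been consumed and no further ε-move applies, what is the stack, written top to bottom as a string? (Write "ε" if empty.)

$

(s0, 0000, $) ⊢ (s2, 0000, $) ⊢ (s1, 0000, X$) ⊢ (s1, 000, UU$) ⊢ (s1, 00, U$) ⊢ (s1, 0, $) ⊢ (s1, ε, $)
All input consumed in state s1 with stack $.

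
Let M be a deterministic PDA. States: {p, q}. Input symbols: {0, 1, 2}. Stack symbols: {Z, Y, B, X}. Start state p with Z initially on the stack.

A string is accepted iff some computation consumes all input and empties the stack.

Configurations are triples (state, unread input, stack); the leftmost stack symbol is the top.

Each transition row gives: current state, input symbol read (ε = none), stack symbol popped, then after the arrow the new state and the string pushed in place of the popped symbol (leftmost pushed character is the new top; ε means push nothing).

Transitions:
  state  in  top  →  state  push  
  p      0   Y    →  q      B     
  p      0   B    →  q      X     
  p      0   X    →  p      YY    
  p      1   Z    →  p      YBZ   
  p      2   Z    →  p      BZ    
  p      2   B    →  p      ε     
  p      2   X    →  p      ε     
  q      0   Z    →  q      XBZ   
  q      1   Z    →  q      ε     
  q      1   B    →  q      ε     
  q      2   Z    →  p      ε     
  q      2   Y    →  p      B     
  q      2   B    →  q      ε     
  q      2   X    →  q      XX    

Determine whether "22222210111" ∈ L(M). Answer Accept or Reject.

(p, 22222210111, Z)
  read 2, top Z: go to p, push BZ → (p, 2222210111, BZ)
  read 2, top B: go to p, push ε → (p, 222210111, Z)
  read 2, top Z: go to p, push BZ → (p, 22210111, BZ)
  read 2, top B: go to p, push ε → (p, 2210111, Z)
  read 2, top Z: go to p, push BZ → (p, 210111, BZ)
  read 2, top B: go to p, push ε → (p, 10111, Z)
  read 1, top Z: go to p, push YBZ → (p, 0111, YBZ)
  read 0, top Y: go to q, push B → (q, 111, BBZ)
  read 1, top B: go to q, push ε → (q, 11, BZ)
  read 1, top B: go to q, push ε → (q, 1, Z)
  read 1, top Z: go to q, push ε → (q, ε, ε)
All input consumed and the stack is empty.

Accept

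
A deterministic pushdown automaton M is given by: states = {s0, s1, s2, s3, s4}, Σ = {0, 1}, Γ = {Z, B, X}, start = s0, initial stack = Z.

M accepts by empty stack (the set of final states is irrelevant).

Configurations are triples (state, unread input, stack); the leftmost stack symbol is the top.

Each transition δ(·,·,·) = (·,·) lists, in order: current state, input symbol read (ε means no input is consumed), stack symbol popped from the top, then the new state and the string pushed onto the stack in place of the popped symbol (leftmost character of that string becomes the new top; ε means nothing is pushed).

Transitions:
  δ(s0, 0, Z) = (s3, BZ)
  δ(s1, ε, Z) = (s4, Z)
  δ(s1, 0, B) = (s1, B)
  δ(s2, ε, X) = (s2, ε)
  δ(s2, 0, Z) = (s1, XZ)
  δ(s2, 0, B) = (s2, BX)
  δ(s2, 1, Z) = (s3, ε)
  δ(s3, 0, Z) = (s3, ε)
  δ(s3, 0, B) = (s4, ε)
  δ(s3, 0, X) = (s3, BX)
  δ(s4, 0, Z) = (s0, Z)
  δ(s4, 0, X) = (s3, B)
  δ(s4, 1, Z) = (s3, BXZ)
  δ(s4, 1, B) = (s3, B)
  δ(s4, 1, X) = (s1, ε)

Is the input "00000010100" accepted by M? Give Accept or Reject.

Reject

(s0, 00000010100, Z)
  read 0, top Z: go to s3, push BZ → (s3, 0000010100, BZ)
  read 0, top B: go to s4, push ε → (s4, 000010100, Z)
  read 0, top Z: go to s0, push Z → (s0, 00010100, Z)
  read 0, top Z: go to s3, push BZ → (s3, 0010100, BZ)
  read 0, top B: go to s4, push ε → (s4, 010100, Z)
  read 0, top Z: go to s0, push Z → (s0, 10100, Z)
No transition applies at (s0, 10100, Z); input not fully consumed.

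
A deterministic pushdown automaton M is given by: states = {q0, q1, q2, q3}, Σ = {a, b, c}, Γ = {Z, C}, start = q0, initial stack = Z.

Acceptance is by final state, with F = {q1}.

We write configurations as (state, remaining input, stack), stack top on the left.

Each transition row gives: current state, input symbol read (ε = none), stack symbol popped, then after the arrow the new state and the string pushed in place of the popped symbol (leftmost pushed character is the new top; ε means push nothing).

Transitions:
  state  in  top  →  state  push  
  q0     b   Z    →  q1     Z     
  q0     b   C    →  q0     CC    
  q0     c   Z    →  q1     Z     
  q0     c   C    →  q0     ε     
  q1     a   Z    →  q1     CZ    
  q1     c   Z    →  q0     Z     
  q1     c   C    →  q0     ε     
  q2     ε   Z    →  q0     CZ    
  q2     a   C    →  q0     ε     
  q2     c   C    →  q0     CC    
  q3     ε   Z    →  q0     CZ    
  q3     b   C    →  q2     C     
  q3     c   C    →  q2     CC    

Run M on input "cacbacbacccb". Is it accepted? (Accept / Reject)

Accept

(q0, cacbacbacccb, Z)
  read c, top Z: go to q1, push Z → (q1, acbacbacccb, Z)
  read a, top Z: go to q1, push CZ → (q1, cbacbacccb, CZ)
  read c, top C: go to q0, push ε → (q0, bacbacccb, Z)
  read b, top Z: go to q1, push Z → (q1, acbacccb, Z)
  read a, top Z: go to q1, push CZ → (q1, cbacccb, CZ)
  read c, top C: go to q0, push ε → (q0, bacccb, Z)
  read b, top Z: go to q1, push Z → (q1, acccb, Z)
  read a, top Z: go to q1, push CZ → (q1, cccb, CZ)
  read c, top C: go to q0, push ε → (q0, ccb, Z)
  read c, top Z: go to q1, push Z → (q1, cb, Z)
  read c, top Z: go to q0, push Z → (q0, b, Z)
  read b, top Z: go to q1, push Z → (q1, ε, Z)
All input consumed; state q1 ∈ F.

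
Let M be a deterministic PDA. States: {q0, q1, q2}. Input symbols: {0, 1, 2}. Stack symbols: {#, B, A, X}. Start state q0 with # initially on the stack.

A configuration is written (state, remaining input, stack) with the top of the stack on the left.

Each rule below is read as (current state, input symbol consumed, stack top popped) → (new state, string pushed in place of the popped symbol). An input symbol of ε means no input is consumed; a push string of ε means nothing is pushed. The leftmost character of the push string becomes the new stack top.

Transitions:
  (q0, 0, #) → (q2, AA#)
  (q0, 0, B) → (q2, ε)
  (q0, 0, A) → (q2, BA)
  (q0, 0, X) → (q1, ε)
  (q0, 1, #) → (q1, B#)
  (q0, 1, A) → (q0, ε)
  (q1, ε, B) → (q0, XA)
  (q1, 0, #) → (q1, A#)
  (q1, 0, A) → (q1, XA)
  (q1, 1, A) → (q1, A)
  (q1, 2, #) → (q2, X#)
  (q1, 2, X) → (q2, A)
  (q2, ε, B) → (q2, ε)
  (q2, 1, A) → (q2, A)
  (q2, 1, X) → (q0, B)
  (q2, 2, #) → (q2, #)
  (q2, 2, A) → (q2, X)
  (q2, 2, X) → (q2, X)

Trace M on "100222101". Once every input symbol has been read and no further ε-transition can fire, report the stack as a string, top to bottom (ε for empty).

(q0, 100222101, #)
  read 1, top #: go to q1, push B# → (q1, 00222101, B#)
  ε-move, top B: go to q0, push XA → (q0, 00222101, XA#)
  read 0, top X: go to q1, push ε → (q1, 0222101, A#)
  read 0, top A: go to q1, push XA → (q1, 222101, XA#)
  read 2, top X: go to q2, push A → (q2, 22101, AA#)
  read 2, top A: go to q2, push X → (q2, 2101, XA#)
  read 2, top X: go to q2, push X → (q2, 101, XA#)
  read 1, top X: go to q0, push B → (q0, 01, BA#)
  read 0, top B: go to q2, push ε → (q2, 1, A#)
  read 1, top A: go to q2, push A → (q2, ε, A#)
All input consumed in state q2 with stack A#.

A#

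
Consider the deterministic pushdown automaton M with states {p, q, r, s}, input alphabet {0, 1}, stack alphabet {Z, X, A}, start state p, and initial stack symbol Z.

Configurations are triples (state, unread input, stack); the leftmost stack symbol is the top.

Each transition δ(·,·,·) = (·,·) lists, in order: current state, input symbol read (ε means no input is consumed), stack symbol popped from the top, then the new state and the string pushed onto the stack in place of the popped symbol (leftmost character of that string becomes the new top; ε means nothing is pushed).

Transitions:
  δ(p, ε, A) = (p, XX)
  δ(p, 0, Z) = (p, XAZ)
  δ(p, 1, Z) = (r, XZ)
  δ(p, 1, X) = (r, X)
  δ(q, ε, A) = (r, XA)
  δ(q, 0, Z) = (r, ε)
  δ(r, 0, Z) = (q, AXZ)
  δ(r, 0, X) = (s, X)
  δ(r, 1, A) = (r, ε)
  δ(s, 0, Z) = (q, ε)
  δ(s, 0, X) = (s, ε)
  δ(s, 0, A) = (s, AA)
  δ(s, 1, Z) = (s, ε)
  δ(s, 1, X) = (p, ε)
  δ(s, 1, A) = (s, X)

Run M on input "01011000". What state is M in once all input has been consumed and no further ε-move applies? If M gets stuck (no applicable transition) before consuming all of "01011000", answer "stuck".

s

(p, 01011000, Z)
  read 0, top Z: go to p, push XAZ → (p, 1011000, XAZ)
  read 1, top X: go to r, push X → (r, 011000, XAZ)
  read 0, top X: go to s, push X → (s, 11000, XAZ)
  read 1, top X: go to p, push ε → (p, 1000, AZ)
  ε-move, top A: go to p, push XX → (p, 1000, XXZ)
  read 1, top X: go to r, push X → (r, 000, XXZ)
  read 0, top X: go to s, push X → (s, 00, XXZ)
  read 0, top X: go to s, push ε → (s, 0, XZ)
  read 0, top X: go to s, push ε → (s, ε, Z)
All input consumed; M is in state s.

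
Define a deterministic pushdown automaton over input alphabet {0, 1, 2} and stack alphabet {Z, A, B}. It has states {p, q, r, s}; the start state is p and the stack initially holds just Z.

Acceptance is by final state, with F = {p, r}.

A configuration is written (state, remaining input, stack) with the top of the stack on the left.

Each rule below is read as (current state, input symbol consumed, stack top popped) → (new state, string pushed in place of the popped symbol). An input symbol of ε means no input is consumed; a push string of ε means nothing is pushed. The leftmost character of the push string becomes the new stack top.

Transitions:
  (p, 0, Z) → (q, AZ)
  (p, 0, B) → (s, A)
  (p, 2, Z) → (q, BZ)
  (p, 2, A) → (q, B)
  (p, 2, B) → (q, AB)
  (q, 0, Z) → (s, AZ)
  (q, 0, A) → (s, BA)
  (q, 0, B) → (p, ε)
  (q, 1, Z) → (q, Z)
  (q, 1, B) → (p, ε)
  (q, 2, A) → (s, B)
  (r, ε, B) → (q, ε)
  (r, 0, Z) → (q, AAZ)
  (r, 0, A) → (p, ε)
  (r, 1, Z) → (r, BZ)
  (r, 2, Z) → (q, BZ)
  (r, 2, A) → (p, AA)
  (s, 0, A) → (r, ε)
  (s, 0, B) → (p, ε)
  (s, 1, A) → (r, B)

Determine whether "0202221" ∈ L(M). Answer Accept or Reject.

(p, 0202221, Z)
  read 0, top Z: go to q, push AZ → (q, 202221, AZ)
  read 2, top A: go to s, push B → (s, 02221, BZ)
  read 0, top B: go to p, push ε → (p, 2221, Z)
  read 2, top Z: go to q, push BZ → (q, 221, BZ)
No transition applies at (q, 221, BZ); input not fully consumed.

Reject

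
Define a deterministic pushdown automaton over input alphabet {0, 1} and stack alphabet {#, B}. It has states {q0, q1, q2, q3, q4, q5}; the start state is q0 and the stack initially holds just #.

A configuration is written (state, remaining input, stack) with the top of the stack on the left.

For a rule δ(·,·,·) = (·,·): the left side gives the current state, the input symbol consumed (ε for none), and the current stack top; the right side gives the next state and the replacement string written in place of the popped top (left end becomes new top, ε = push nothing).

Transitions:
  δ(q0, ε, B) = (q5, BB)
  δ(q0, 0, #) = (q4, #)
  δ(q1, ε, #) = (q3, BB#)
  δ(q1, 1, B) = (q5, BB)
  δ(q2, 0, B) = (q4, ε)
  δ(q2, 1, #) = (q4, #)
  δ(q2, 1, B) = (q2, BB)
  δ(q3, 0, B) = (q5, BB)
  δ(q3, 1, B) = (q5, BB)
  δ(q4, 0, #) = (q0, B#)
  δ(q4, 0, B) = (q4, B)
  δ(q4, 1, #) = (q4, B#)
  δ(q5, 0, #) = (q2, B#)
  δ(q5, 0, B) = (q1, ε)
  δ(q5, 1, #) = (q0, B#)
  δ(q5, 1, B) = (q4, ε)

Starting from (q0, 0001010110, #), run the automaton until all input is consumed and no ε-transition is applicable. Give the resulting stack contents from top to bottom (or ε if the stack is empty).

B#

(q0, 0001010110, #) ⊢ (q4, 001010110, #) ⊢ (q0, 01010110, B#) ⊢ (q5, 01010110, BB#) ⊢ (q1, 1010110, B#) ⊢ (q5, 010110, BB#) ⊢ (q1, 10110, B#) ⊢ (q5, 0110, BB#) ⊢ (q1, 110, B#) ⊢ (q5, 10, BB#) ⊢ (q4, 0, B#) ⊢ (q4, ε, B#)
All input consumed in state q4 with stack B#.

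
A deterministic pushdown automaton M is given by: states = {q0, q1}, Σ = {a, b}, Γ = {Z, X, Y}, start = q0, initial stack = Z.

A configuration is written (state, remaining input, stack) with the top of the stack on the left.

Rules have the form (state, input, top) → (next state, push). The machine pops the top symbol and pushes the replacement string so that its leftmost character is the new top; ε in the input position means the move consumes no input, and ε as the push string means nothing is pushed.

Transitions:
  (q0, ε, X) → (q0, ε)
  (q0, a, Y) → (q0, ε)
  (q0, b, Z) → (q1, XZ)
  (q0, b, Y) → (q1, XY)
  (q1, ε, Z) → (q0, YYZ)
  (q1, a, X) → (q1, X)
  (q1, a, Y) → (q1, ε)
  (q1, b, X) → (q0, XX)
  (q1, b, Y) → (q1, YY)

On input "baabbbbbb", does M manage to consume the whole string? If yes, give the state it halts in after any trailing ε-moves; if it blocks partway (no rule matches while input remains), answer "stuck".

(q0, baabbbbbb, Z)
  read b, top Z: go to q1, push XZ → (q1, aabbbbbb, XZ)
  read a, top X: go to q1, push X → (q1, abbbbbb, XZ)
  read a, top X: go to q1, push X → (q1, bbbbbb, XZ)
  read b, top X: go to q0, push XX → (q0, bbbbb, XXZ)
  ε-move, top X: go to q0, push ε → (q0, bbbbb, XZ)
  ε-move, top X: go to q0, push ε → (q0, bbbbb, Z)
  read b, top Z: go to q1, push XZ → (q1, bbbb, XZ)
  read b, top X: go to q0, push XX → (q0, bbb, XXZ)
  ε-move, top X: go to q0, push ε → (q0, bbb, XZ)
  ε-move, top X: go to q0, push ε → (q0, bbb, Z)
  read b, top Z: go to q1, push XZ → (q1, bb, XZ)
  read b, top X: go to q0, push XX → (q0, b, XXZ)
  ε-move, top X: go to q0, push ε → (q0, b, XZ)
  ε-move, top X: go to q0, push ε → (q0, b, Z)
  read b, top Z: go to q1, push XZ → (q1, ε, XZ)
All input consumed; M is in state q1.

q1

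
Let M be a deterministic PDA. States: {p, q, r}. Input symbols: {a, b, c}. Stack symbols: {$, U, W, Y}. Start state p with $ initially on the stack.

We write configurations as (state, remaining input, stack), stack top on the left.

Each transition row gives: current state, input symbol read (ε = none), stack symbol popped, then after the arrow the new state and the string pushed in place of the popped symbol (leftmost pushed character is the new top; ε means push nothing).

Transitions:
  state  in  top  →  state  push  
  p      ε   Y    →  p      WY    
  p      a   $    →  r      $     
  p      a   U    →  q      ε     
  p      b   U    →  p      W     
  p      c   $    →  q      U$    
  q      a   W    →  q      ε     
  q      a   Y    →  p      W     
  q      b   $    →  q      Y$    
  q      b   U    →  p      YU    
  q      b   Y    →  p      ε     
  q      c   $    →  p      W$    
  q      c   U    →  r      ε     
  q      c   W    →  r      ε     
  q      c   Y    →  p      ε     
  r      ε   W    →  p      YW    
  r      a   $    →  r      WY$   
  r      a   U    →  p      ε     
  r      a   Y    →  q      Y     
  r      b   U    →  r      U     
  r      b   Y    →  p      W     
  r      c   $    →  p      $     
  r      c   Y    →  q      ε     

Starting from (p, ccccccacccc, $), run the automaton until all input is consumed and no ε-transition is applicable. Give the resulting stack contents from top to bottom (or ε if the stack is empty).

$

(p, ccccccacccc, $)
  read c, top $: go to q, push U$ → (q, cccccacccc, U$)
  read c, top U: go to r, push ε → (r, ccccacccc, $)
  read c, top $: go to p, push $ → (p, cccacccc, $)
  read c, top $: go to q, push U$ → (q, ccacccc, U$)
  read c, top U: go to r, push ε → (r, cacccc, $)
  read c, top $: go to p, push $ → (p, acccc, $)
  read a, top $: go to r, push $ → (r, cccc, $)
  read c, top $: go to p, push $ → (p, ccc, $)
  read c, top $: go to q, push U$ → (q, cc, U$)
  read c, top U: go to r, push ε → (r, c, $)
  read c, top $: go to p, push $ → (p, ε, $)
All input consumed in state p with stack $.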